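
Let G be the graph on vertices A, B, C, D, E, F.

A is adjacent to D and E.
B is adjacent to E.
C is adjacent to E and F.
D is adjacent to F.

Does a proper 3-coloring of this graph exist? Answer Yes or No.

The chromatic number is 3. The cycle E-A-D-F-C-E has odd length 5, so it cannot be 2-colored; at least 3 colors are needed.
3 colors suffice: color 1 → {D, E}; color 2 → {A, B, C}; color 3 → {F}.
That is already a proper 3-coloring.

Yes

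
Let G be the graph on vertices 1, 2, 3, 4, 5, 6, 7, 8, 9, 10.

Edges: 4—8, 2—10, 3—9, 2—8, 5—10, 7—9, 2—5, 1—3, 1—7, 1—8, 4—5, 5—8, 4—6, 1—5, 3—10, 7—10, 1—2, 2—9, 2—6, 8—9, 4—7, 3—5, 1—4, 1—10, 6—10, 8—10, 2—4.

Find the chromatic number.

5

1, 2, 5, 8, 10 are pairwise adjacent (a clique of size 5), so at least 5 colors are needed.
5 colors suffice: color red → {4, 9, 10}; color blue → {2, 3, 7}; color green → {1, 6}; color yellow → {5}; color purple → {8}. Every edge joins two different colors.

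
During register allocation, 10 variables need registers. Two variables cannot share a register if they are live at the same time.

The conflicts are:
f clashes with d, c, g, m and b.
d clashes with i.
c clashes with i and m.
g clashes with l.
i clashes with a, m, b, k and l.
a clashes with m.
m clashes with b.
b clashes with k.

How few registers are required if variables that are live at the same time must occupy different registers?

3

f, c, m pairwise conflict, so at least 3 registers are needed.
Using 3 registers: f=1, d=2, c=3, g=2, i=1, a=3, m=2, b=3, k=2, l=3. No two conflicting variables share a register.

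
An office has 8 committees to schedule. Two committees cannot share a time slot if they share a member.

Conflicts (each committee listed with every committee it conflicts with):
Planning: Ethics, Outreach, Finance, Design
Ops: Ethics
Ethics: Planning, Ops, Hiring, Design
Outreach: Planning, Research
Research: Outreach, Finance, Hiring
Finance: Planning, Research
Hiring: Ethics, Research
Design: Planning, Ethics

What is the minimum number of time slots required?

Planning, Ethics, Design are mutually in conflict, so at least 3 time slots are needed.
Using 3 time slots: Planning=1, Ops=1, Ethics=2, Outreach=2, Research=1, Finance=2, Hiring=3, Design=3. Every pair that conflicts lands in different time slots.

3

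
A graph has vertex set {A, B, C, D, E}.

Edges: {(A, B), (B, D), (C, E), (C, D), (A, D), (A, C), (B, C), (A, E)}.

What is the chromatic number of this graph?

4

A, B, C, D form a clique, so at least 4 colors are needed.
4 colors suffice: A=red, B=green, C=blue, D=yellow, E=green. No two adjacent vertices share a color.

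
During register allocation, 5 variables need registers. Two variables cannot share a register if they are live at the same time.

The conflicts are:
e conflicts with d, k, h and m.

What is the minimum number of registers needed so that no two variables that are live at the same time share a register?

e and k conflict, so at least 2 registers are needed.
2 registers suffice: register 1 → {e}; register 2 → {d, k, h, m}. Each listed conflict is separated.

2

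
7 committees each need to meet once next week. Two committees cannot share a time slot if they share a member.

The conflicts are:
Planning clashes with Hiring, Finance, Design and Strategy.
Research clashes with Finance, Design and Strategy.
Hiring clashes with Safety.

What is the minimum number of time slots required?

2

Research and Strategy conflict, so at least 2 time slots are needed.
2 time slots suffice: time slot 1 → {Planning, Research, Safety}; time slot 2 → {Hiring, Finance, Design, Strategy}. No two conflicting committees share a time slot.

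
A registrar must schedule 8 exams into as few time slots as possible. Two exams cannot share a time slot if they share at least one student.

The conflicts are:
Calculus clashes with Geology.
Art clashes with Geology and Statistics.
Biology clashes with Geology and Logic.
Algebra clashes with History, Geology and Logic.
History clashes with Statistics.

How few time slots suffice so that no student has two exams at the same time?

3

The cycle Geology-Algebra-History-Statistics-Art-Geology has odd length 5, so it cannot be 2-colored; at least 3 time slots are needed.
Using 3 time slots: Calculus=2, Art=2, Biology=2, Algebra=2, History=1, Geology=1, Statistics=3, Logic=1. Each listed conflict is separated.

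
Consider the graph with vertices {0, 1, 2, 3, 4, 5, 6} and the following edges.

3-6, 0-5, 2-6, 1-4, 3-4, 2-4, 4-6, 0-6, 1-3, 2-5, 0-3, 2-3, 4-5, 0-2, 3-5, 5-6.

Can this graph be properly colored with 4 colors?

No

2, 3, 4, 5, 6 are pairwise adjacent (a clique of size 5), so at least 5 colors are needed.
So 4 colors are not enough.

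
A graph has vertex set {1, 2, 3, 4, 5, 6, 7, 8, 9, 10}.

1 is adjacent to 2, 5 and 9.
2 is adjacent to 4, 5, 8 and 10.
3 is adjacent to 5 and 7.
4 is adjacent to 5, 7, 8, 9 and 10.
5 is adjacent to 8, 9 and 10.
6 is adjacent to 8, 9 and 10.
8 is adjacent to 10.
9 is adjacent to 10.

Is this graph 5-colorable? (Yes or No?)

The chromatic number is 5. 2, 4, 5, 8, 10 are pairwise adjacent (a clique of size 5), so at least 5 colors are needed.
One proper 5-coloring: 1=b, 2=d, 3=b, 4=c, 5=a, 6=a, 7=a, 8=e, 9=d, 10=b.
That is already a proper 5-coloring.

Yes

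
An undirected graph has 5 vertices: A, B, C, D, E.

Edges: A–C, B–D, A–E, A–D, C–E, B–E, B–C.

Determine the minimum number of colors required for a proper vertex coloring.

3

A, C, E are mutually adjacent, so at least 3 colors are needed.
3 colors suffice: color red → {D, E}; color blue → {A, B}; color green → {C}. Every edge joins two different colors.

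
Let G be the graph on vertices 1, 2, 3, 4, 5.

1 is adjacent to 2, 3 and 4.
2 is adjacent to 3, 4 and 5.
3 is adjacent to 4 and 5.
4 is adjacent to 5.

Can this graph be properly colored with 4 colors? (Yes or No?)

The chromatic number is 4. 1, 2, 3, 4 are mutually adjacent (a clique of size 4), so at least 4 colors are needed.
4 colors suffice: 1=yellow, 2=green, 3=red, 4=blue, 5=yellow.
That is already a proper 4-coloring.

Yes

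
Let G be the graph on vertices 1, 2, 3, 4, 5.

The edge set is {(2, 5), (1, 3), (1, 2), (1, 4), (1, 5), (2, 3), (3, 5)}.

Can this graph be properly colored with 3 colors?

1, 2, 3, 5 are mutually adjacent (a clique of size 4), so at least 4 colors are needed.
So 3 colors are not enough.

No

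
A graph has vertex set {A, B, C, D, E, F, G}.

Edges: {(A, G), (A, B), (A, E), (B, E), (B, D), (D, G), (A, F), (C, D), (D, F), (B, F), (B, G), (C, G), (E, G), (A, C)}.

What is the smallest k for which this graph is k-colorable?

A, B, E, G are pairwise adjacent (a clique of size 4), so at least 4 colors are needed.
A valid assignment using 4 colors: A=3, B=2, C=2, D=3, E=4, F=1, G=1. Each edge has distinct colors on its endpoints.

4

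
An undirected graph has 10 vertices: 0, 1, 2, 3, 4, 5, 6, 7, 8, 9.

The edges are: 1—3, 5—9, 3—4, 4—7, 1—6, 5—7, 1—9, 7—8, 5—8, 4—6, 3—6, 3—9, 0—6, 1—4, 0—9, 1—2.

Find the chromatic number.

1, 3, 4, 6 are mutually adjacent (a clique of size 4), so at least 4 colors are needed.
One proper 4-coloring: 0=red, 1=red, 2=blue, 3=yellow, 4=green, 5=green, 6=blue, 7=red, 8=blue, 9=blue. Every edge joins two different colors.

4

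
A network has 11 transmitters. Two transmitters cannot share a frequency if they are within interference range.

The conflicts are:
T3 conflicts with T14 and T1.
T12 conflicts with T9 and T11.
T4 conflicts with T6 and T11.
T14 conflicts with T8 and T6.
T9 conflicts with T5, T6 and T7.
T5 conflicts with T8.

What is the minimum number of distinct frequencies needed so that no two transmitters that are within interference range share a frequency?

3

The cycle T8-T5-T9-T6-T14-T8 has odd length 5, so it cannot be 2-colored; at least 3 frequencies are needed.
A valid assignment using 3 frequencies: T3=2, T12=2, T4=3, T14=1, T1=1, T9=1, T5=3, T8=2, T6=2, T11=1, T7=2. Every pair that conflicts lands in different frequencies.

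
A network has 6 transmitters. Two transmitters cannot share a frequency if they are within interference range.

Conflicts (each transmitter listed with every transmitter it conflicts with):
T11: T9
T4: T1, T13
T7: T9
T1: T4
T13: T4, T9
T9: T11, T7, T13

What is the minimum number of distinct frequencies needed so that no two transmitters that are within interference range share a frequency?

T13 and T9 conflict, so at least 2 frequencies are needed.
Using 2 frequencies: T11=2, T4=1, T7=2, T1=2, T13=2, T9=1. Every pair that conflicts lands in different frequencies.

2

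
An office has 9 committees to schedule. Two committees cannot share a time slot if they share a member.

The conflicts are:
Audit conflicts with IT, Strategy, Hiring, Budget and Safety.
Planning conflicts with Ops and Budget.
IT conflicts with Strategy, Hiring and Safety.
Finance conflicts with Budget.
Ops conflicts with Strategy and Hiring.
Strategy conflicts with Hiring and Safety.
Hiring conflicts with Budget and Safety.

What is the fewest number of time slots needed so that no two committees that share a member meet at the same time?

5

Audit, IT, Strategy, Hiring, Safety are mutually in conflict, so at least 5 time slots are needed.
5 time slots suffice: time slot 1 → {Planning, Finance, Hiring}; time slot 2 → {Audit, Ops}; time slot 3 → {Strategy, Budget}; time slot 4 → {Safety}; time slot 5 → {IT}. Each listed conflict is separated.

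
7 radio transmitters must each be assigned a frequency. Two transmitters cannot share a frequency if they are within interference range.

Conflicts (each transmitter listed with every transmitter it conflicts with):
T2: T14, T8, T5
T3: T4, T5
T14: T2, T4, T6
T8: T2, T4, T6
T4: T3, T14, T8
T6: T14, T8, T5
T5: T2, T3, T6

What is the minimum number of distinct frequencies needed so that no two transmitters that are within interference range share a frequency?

3

The cycle T5-T6-T14-T4-T3-T5 has odd length 5, so it cannot be 2-colored; at least 3 frequencies are needed.
Using 3 frequencies: T2=2, T3=3, T14=1, T8=1, T4=2, T6=2, T5=1. Each listed conflict is separated.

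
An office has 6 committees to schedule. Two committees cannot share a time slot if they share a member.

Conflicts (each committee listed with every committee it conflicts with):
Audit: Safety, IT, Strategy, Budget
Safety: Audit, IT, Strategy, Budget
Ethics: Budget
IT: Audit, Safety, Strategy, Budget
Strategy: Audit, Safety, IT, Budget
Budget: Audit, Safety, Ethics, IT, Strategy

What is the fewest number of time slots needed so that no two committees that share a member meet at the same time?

Audit, Safety, IT, Strategy, Budget are mutually in conflict, so at least 5 time slots are needed.
5 time slots suffice: Audit=3, Safety=2, Ethics=2, IT=5, Strategy=4, Budget=1. No two conflicting committees share a time slot.

5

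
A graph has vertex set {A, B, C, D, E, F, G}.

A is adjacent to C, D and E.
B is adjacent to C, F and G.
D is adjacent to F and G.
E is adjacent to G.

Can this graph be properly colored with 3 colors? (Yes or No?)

The chromatic number is 3. The cycle C-A-D-F-B-C has odd length 5, so it cannot be 2-colored; at least 3 colors are needed.
3 colors suffice: A=2, B=1, C=3, D=1, E=1, F=2, G=2.
That is already a proper 3-coloring.

Yes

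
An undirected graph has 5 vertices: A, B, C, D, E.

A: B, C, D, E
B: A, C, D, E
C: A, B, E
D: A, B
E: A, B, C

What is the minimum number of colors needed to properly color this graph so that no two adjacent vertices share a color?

A, B, C, E are pairwise adjacent (a clique of size 4), so at least 4 colors are needed.
4 colors suffice: color 1 → {B}; color 2 → {A}; color 3 → {D, E}; color 4 → {C}. Each edge has distinct colors on its endpoints.

4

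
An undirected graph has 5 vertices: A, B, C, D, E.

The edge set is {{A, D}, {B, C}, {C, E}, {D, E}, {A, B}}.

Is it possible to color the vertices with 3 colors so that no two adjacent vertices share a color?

The chromatic number is 3. The cycle B-C-E-D-A-B has odd length 5, so it cannot be 2-colored; at least 3 colors are needed.
3 colors suffice: color 1 → {B, E}; color 2 → {A, C}; color 3 → {D}.
That is already a proper 3-coloring.

Yes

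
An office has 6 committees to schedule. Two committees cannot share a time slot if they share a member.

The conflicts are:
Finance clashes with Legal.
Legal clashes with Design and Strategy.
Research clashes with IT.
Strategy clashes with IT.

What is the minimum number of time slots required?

2

Legal and Strategy conflict, so at least 2 time slots are needed.
2 time slots suffice: Finance=2, Legal=1, Research=2, Design=2, Strategy=2, IT=1. Each listed conflict is separated.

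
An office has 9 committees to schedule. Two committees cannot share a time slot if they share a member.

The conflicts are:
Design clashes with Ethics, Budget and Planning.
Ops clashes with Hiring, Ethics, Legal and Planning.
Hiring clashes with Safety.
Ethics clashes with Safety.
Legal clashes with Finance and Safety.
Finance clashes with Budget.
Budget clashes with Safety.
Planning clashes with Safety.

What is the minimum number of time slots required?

2

Ops and Hiring conflict, so at least 2 time slots are needed.
2 time slots suffice: time slot 1 → {Design, Ops, Finance, Safety}; time slot 2 → {Hiring, Ethics, Legal, Budget, Planning}. Every pair that conflicts lands in different time slots.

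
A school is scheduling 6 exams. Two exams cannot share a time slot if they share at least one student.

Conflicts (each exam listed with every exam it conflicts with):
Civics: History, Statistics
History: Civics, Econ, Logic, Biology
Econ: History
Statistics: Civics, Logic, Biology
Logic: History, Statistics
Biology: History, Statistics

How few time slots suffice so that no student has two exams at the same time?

2

Civics and History conflict, so at least 2 time slots are needed.
2 time slots suffice: Civics=2, History=1, Econ=2, Statistics=1, Logic=2, Biology=2. Each listed conflict is separated.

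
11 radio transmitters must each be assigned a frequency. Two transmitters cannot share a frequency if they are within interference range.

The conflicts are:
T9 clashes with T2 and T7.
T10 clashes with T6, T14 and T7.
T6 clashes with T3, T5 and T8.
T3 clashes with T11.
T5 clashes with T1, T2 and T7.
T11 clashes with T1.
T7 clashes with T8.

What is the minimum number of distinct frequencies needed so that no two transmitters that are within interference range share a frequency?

The cycle T1-T5-T6-T3-T11-T1 has odd length 5, so it cannot be 2-colored; at least 3 frequencies are needed.
Using 3 frequencies: T9=2, T10=2, T6=1, T3=2, T5=2, T14=1, T11=3, T1=1, T2=1, T7=1, T8=2. No two conflicting transmitters share a frequency.

3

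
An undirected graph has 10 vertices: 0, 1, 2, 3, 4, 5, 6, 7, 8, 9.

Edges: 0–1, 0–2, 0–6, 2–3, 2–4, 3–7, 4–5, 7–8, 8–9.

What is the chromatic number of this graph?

7 and 8 are adjacent, so at least 2 colors are needed.
2 colors suffice: color red → {0, 3, 4, 8}; color blue → {1, 2, 5, 6, 7, 9}. Every edge joins two different colors.

2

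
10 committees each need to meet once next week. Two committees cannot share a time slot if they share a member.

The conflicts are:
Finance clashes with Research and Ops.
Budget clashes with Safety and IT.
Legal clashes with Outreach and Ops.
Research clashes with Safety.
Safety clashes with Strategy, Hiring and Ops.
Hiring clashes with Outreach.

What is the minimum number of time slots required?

3

The cycle Legal-Ops-Safety-Hiring-Outreach-Legal has odd length 5, so it cannot be 2-colored; at least 3 time slots are needed.
3 time slots suffice: time slot 1 → {Finance, Legal, Safety, IT}; time slot 2 → {Budget, Research, Strategy, Outreach, Ops}; time slot 3 → {Hiring}. Each listed conflict is separated.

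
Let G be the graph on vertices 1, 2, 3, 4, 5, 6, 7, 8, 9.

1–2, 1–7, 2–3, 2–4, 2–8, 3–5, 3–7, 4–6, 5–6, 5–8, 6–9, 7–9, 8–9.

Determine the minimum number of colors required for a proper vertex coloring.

The cycle 9-6-5-3-7-9 has odd length 5, so it cannot be 2-colored; at least 3 colors are needed.
3 colors suffice: 1=b, 2=a, 3=b, 4=c, 5=a, 6=b, 7=c, 8=b, 9=a. No two adjacent vertices share a color.

3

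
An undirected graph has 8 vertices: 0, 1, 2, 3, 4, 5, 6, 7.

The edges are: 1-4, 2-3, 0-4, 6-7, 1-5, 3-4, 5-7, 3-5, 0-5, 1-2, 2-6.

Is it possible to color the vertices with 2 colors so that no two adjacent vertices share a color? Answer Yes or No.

The cycle 1-2-6-7-5-1 has odd length 5, so it cannot be 2-colored; at least 3 colors are needed.
So 2 colors are not enough.

No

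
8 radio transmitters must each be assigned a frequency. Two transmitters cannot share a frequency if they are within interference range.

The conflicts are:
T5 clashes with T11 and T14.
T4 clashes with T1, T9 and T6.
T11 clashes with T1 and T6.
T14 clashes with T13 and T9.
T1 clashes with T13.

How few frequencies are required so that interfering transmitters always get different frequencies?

3

The cycle T14-T9-T4-T1-T13-T14 has odd length 5, so it cannot be 2-colored; at least 3 frequencies are needed.
3 frequencies suffice: frequency 1 → {T4, T11, T14}; frequency 2 → {T5, T1, T9, T6}; frequency 3 → {T13}. No two conflicting transmitters share a frequency.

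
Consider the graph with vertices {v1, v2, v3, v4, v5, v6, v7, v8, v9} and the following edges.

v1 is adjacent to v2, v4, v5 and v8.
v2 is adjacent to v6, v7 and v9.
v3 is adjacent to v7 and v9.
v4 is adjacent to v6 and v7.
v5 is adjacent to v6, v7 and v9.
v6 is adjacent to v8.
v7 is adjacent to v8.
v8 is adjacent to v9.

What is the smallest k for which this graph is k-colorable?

2

v3 and v9 are adjacent, so at least 2 colors are needed.
2 colors suffice: color 1 → {v1, v6, v7, v9}; color 2 → {v2, v3, v4, v5, v8}. No two adjacent vertices share a color.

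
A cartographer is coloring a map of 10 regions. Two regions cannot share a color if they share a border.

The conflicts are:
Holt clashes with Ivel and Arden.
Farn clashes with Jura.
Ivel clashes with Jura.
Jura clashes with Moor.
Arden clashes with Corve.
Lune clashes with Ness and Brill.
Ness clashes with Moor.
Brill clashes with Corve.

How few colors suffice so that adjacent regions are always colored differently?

The cycle Brill-Lune-Ness-Moor-Jura-Ivel-Holt-Arden-Corve-Brill has odd length 9, so it cannot be 2-colored; at least 3 colors are needed.
3 colors suffice: color 1 → {Holt, Jura, Ness, Brill}; color 2 → {Farn, Ivel, Arden, Lune, Moor}; color 3 → {Corve}. No two conflicting regions share a color.

3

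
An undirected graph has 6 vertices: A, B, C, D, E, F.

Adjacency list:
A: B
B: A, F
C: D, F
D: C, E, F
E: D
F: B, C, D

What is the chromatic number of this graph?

3

C, D, F form a triangle, so at least 3 colors are needed.
A valid assignment using 3 colors: A=2, B=1, C=3, D=1, E=2, F=2. Each edge has distinct colors on its endpoints.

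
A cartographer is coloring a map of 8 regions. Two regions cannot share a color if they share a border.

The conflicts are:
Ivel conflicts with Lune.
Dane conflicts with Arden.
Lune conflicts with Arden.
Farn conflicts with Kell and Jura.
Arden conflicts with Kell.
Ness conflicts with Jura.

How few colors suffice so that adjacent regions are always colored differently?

Arden and Kell conflict, so at least 2 colors are needed.
A valid assignment using 2 colors: Ivel=1, Dane=2, Lune=2, Farn=1, Arden=1, Kell=2, Ness=1, Jura=2. No two conflicting regions share a color.

2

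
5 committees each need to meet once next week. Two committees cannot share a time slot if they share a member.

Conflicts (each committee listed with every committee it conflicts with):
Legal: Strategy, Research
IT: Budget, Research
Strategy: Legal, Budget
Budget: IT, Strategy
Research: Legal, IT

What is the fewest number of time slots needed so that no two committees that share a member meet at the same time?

3

The cycle Research-IT-Budget-Strategy-Legal-Research has odd length 5, so it cannot be 2-colored; at least 3 time slots are needed.
3 time slots suffice: time slot 1 → {Legal, Budget}; time slot 2 → {IT, Strategy}; time slot 3 → {Research}. Each listed conflict is separated.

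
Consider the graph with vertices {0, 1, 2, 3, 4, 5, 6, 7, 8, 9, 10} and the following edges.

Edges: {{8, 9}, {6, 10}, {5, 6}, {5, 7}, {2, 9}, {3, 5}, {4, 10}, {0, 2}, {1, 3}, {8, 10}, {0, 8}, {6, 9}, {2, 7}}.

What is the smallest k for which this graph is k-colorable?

3

The cycle 9-6-5-7-2-9 has odd length 5, so it cannot be 2-colored; at least 3 colors are needed.
3 colors suffice: color red → {1, 2, 4, 5, 8}; color blue → {0, 3, 7, 9, 10}; color green → {6}. No two adjacent vertices share a color.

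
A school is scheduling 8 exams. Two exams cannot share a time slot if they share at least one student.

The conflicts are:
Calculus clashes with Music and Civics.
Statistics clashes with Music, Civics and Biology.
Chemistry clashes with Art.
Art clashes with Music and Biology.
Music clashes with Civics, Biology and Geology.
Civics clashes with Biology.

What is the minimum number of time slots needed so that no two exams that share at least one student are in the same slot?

4

Statistics, Music, Civics, Biology pairwise conflict, so at least 4 time slots are needed.
4 time slots suffice: Calculus=2, Statistics=4, Chemistry=1, Art=3, Music=1, Civics=3, Biology=2, Geology=2. Each listed conflict is separated.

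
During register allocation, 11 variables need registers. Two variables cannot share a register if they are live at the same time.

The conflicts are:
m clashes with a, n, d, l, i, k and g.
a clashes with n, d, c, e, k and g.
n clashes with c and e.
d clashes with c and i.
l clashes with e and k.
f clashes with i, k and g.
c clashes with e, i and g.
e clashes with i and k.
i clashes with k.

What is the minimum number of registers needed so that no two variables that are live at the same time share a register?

a, n, c, e are mutually in conflict, so at least 4 registers are needed.
4 registers suffice: register 1 → {m, f, c}; register 2 → {a, l, i}; register 3 → {n, d, k, g}; register 4 → {e}. Every pair that conflicts lands in different registers.

4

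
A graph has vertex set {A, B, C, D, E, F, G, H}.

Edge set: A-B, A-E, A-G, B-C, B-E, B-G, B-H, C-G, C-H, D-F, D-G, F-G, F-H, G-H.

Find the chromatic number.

B, C, G, H form a clique, so at least 4 colors are needed.
4 colors suffice: color 1 → {E, G}; color 2 → {B, F}; color 3 → {A, D, H}; color 4 → {C}. No two adjacent vertices share a color.

4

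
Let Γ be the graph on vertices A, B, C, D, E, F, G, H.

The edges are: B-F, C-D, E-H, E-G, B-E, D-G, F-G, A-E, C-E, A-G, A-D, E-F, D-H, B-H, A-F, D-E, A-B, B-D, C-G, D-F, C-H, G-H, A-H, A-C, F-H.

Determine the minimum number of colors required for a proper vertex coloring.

A, B, D, E, F, H form a clique, so at least 6 colors are needed.
One proper 6-coloring: A=4, B=6, C=5, D=1, E=2, F=5, G=6, H=3. Each edge has distinct colors on its endpoints.

6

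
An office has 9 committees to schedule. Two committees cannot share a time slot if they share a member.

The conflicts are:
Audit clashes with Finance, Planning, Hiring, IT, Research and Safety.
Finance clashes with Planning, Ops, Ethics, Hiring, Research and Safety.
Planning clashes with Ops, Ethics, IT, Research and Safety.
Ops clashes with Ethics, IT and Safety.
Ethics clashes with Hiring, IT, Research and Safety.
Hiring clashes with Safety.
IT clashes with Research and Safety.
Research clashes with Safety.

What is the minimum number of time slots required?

Audit, Planning, IT, Research, Safety pairwise conflict, so at least 5 time slots are needed.
5 time slots suffice: time slot 1 → {Safety}; time slot 2 → {Audit, Ethics}; time slot 3 → {Finance, IT}; time slot 4 → {Planning, Hiring}; time slot 5 → {Ops, Research}. Every pair that conflicts lands in different time slots.

5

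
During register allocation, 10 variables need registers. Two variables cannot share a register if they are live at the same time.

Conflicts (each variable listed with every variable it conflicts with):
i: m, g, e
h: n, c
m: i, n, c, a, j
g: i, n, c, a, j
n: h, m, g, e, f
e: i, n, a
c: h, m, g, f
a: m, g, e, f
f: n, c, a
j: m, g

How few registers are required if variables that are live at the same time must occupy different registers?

g and j conflict, so at least 2 registers are needed.
2 registers suffice: i=2, h=1, m=1, g=1, n=2, e=1, c=2, a=2, f=1, j=2. Every pair that conflicts lands in different registers.

2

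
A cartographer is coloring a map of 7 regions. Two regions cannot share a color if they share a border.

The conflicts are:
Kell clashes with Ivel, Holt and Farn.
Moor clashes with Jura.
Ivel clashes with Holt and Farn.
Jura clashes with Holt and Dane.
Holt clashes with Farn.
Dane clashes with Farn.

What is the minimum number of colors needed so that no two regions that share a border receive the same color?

Kell, Ivel, Holt, Farn are mutually in conflict, so at least 4 colors are needed.
4 colors suffice: color 1 → {Jura, Farn}; color 2 → {Moor, Holt, Dane}; color 3 → {Ivel}; color 4 → {Kell}. Each listed conflict is separated.

4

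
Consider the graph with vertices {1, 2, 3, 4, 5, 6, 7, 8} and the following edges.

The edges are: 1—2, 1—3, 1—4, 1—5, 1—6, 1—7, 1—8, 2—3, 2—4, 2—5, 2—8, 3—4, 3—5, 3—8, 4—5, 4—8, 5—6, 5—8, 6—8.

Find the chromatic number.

6

1, 2, 3, 4, 5, 8 are mutually adjacent (a clique of size 6), so at least 6 colors are needed.
6 colors suffice: color a → {1}; color b → {5, 7}; color c → {8}; color d → {2, 6}; color e → {4}; color f → {3}. Every edge joins two different colors.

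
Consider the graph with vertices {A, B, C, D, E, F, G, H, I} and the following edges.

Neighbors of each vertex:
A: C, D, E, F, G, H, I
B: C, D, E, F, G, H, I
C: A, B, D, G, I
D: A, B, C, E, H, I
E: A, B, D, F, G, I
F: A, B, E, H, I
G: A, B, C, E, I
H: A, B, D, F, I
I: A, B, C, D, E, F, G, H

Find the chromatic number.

A, E, G, I form a clique, so at least 4 colors are needed.
A valid assignment using 4 colors: A=2, B=2, C=3, D=4, E=3, F=4, G=4, H=3, I=1. Each edge has distinct colors on its endpoints.

4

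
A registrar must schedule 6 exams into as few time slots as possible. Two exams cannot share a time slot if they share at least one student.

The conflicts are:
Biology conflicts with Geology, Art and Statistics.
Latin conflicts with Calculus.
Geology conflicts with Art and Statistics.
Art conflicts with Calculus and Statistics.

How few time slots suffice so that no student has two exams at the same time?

4

Biology, Geology, Art, Statistics are mutually in conflict, so at least 4 time slots are needed.
4 time slots suffice: time slot 1 → {Latin, Art}; time slot 2 → {Geology, Calculus}; time slot 3 → {Biology}; time slot 4 → {Statistics}. Every pair that conflicts lands in different time slots.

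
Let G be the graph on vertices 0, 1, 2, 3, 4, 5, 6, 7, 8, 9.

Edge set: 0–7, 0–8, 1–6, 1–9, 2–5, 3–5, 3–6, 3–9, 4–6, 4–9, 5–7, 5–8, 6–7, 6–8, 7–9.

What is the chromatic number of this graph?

7 and 9 are adjacent, so at least 2 colors are needed.
2 colors suffice: color red → {0, 5, 6, 9}; color blue → {1, 2, 3, 4, 7, 8}. Each edge has distinct colors on its endpoints.

2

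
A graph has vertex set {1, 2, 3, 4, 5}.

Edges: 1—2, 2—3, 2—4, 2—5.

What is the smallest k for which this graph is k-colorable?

2

2 and 3 are adjacent, so at least 2 colors are needed.
2 colors suffice: color a → {2}; color b → {1, 3, 4, 5}. Each edge has distinct colors on its endpoints.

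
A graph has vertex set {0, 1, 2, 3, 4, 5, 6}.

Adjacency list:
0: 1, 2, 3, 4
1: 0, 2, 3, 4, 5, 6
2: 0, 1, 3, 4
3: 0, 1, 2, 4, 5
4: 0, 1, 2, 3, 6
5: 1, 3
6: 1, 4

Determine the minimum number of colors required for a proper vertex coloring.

0, 1, 2, 3, 4 form a clique, so at least 5 colors are needed.
One proper 5-coloring: 0=e, 1=a, 2=d, 3=c, 4=b, 5=b, 6=c. Every edge joins two different colors.

5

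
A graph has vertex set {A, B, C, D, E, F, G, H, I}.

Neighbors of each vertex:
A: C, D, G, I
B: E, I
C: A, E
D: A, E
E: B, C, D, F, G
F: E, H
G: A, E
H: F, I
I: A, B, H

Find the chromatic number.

3

The cycle A-C-E-B-I-A has odd length 5, so it cannot be 2-colored; at least 3 colors are needed.
3 colors suffice: A=red, B=green, C=blue, D=blue, E=red, F=blue, G=blue, H=red, I=blue. No two adjacent vertices share a color.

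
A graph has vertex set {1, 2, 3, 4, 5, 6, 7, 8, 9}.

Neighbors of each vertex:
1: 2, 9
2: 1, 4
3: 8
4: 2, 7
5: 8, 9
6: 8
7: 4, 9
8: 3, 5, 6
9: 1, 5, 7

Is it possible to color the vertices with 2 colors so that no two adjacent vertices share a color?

No

The cycle 2-1-9-7-4-2 has odd length 5, so it cannot be 2-colored; at least 3 colors are needed.
So 2 colors are not enough.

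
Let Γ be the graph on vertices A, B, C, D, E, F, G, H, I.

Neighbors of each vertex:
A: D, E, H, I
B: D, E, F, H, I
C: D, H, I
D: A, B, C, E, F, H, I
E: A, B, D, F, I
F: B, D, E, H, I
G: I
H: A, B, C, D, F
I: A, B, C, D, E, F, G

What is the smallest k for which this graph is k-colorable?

B, D, E, F, I are pairwise adjacent (a clique of size 5), so at least 5 colors are needed.
5 colors suffice: color 1 → {D, G}; color 2 → {H, I}; color 3 → {A, C, F}; color 4 → {E}; color 5 → {B}. Every edge joins two different colors.

5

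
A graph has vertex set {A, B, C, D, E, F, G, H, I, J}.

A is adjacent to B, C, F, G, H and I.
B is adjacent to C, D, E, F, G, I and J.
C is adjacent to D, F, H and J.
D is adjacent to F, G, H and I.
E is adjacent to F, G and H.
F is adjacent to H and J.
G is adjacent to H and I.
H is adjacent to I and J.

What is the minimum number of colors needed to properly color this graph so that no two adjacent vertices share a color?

4

C, F, H, J are mutually adjacent (a clique of size 4), so at least 4 colors are needed.
4 colors suffice: color 1 → {B, H}; color 2 → {F, G}; color 3 → {C, E, I}; color 4 → {A, D, J}. Every edge joins two different colors.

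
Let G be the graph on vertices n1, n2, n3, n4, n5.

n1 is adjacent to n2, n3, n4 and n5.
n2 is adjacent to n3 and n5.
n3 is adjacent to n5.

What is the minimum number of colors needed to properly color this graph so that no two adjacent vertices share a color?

n1, n2, n3, n5 form a clique, so at least 4 colors are needed.
4 colors suffice: color 1 → {n1}; color 2 → {n4, n5}; color 3 → {n3}; color 4 → {n2}. Every edge joins two different colors.

4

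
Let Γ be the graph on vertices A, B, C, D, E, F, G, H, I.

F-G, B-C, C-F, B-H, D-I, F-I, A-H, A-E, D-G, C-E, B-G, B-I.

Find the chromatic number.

The cycle C-B-H-A-E-C has odd length 5, so it cannot be 2-colored; at least 3 colors are needed.
3 colors suffice: A=3, B=1, C=2, D=1, E=1, F=1, G=2, H=2, I=2. Each edge has distinct colors on its endpoints.

3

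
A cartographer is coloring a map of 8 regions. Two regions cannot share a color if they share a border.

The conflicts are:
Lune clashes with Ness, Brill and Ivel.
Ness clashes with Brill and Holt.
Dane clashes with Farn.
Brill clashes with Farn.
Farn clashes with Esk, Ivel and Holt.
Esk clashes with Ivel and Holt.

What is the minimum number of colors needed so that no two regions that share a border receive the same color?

3

Lune, Ness, Brill all conflict with each other, so at least 3 colors are needed.
3 colors suffice: Lune=3, Ness=1, Dane=2, Brill=2, Farn=1, Esk=3, Ivel=2, Holt=2. Each listed conflict is separated.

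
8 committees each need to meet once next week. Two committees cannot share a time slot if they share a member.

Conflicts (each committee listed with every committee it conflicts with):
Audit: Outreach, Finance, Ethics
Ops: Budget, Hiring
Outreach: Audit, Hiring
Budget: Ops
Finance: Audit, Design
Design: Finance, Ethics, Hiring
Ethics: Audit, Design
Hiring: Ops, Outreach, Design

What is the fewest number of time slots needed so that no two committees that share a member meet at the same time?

The cycle Audit-Finance-Design-Hiring-Outreach-Audit has odd length 5, so it cannot be 2-colored; at least 3 time slots are needed.
3 time slots suffice: time slot 1 → {Audit, Ops, Design}; time slot 2 → {Budget, Finance, Ethics, Hiring}; time slot 3 → {Outreach}. No two conflicting committees share a time slot.

3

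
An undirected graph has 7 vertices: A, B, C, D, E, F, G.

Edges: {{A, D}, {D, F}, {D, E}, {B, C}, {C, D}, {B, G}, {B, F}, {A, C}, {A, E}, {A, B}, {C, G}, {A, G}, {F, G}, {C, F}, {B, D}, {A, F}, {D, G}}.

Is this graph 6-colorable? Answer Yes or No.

The chromatic number is 6. A, B, C, D, F, G are pairwise adjacent (a clique of size 6), so at least 6 colors are needed.
One proper 6-coloring: A=2, B=4, C=3, D=1, E=3, F=5, G=6.
That is already a proper 6-coloring.

Yes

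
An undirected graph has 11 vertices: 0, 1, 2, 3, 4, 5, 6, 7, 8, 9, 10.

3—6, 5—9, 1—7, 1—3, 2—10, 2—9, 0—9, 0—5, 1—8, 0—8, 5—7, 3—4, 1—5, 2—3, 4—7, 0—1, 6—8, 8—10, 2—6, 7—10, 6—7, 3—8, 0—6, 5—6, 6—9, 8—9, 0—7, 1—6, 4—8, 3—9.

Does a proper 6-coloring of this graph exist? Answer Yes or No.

The chromatic number is 5. 0, 1, 5, 6, 7 form a clique, so at least 5 colors are needed.
5 colors suffice: color a → {4, 6, 10}; color b → {2, 7, 8}; color c → {1, 9}; color d → {0, 3}; color e → {5}.
Since 6 ≥ 5, a proper 6-coloring certainly exists.

Yes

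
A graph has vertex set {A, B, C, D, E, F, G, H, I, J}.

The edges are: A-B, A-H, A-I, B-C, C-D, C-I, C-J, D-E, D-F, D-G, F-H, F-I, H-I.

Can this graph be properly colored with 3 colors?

Yes

The chromatic number is 3. F, H, I are mutually adjacent, so at least 3 colors are needed.
3 colors suffice: color 1 → {B, D, I, J}; color 2 → {A, C, E, F, G}; color 3 → {H}.
That is already a proper 3-coloring.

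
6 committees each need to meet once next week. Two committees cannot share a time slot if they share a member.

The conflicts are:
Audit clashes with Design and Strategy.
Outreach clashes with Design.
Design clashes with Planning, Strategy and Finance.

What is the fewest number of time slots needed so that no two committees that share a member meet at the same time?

3

Audit, Design, Strategy pairwise conflict, so at least 3 time slots are needed.
A valid assignment using 3 time slots: Audit=2, Outreach=2, Design=1, Planning=2, Strategy=3, Finance=2. Each listed conflict is separated.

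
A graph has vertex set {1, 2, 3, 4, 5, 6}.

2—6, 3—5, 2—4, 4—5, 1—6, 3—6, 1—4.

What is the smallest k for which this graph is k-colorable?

The cycle 5-4-1-6-3-5 has odd length 5, so it cannot be 2-colored; at least 3 colors are needed.
3 colors suffice: color red → {4, 6}; color blue → {1, 2, 3}; color green → {5}. No two adjacent vertices share a color.

3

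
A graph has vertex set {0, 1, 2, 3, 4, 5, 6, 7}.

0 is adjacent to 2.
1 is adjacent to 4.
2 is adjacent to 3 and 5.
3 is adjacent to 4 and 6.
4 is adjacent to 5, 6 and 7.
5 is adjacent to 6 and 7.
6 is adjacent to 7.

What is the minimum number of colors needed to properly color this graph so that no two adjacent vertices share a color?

4, 5, 6, 7 are mutually adjacent (a clique of size 4), so at least 4 colors are needed.
One proper 4-coloring: 0=blue, 1=blue, 2=red, 3=green, 4=red, 5=green, 6=blue, 7=yellow. Every edge joins two different colors.

4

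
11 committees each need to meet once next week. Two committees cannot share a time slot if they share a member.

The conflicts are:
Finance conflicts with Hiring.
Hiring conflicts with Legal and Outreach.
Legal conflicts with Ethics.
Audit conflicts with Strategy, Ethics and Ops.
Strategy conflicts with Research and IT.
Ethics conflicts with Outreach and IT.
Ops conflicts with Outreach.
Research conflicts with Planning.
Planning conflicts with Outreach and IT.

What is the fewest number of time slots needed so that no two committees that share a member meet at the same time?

Research and Planning conflict, so at least 2 time slots are needed.
2 time slots suffice: time slot 1 → {Hiring, Strategy, Ethics, Ops, Planning}; time slot 2 → {Finance, Legal, Audit, Research, Outreach, IT}. Each listed conflict is separated.

2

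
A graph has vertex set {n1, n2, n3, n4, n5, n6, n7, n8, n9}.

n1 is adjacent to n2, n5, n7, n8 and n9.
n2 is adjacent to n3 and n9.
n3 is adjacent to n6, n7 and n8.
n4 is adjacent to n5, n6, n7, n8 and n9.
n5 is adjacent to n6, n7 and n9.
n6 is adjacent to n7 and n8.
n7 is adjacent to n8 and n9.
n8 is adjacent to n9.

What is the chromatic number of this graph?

n1, n7, n8, n9 are pairwise adjacent (a clique of size 4), so at least 4 colors are needed.
4 colors suffice: n1=4, n2=1, n3=4, n4=4, n5=2, n6=3, n7=1, n8=2, n9=3. No two adjacent vertices share a color.

4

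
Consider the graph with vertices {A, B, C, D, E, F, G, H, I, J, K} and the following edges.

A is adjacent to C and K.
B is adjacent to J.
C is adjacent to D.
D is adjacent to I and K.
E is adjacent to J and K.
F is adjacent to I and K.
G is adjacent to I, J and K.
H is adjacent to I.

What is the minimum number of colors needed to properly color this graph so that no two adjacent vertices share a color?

2

E and K are adjacent, so at least 2 colors are needed.
2 colors suffice: color 1 → {C, I, J, K}; color 2 → {A, B, D, E, F, G, H}. No two adjacent vertices share a color.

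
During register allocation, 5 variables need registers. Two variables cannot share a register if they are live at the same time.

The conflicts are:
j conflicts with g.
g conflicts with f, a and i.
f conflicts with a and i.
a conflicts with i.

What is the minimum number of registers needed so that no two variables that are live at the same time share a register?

4

g, f, a, i all conflict with each other, so at least 4 registers are needed.
A valid assignment using 4 registers: j=2, g=1, f=2, a=4, i=3. No two conflicting variables share a register.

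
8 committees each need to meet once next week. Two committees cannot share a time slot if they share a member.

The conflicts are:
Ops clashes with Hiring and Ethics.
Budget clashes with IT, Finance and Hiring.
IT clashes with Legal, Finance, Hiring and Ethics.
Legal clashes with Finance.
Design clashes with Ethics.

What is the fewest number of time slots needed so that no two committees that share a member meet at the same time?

3

Budget, IT, Hiring all conflict with each other, so at least 3 time slots are needed.
3 time slots suffice: Ops=1, Budget=3, IT=1, Legal=3, Finance=2, Hiring=2, Design=1, Ethics=2. Each listed conflict is separated.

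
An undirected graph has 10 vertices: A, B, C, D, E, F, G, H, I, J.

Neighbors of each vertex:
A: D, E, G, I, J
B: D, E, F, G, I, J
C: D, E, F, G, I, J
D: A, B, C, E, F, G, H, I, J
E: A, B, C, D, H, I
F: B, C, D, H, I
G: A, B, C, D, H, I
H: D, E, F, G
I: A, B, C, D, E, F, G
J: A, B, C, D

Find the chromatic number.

4

C, D, E, I are pairwise adjacent (a clique of size 4), so at least 4 colors are needed.
4 colors suffice: color 1 → {D}; color 2 → {H, I, J}; color 3 → {A, B, C}; color 4 → {E, F, G}. Each edge has distinct colors on its endpoints.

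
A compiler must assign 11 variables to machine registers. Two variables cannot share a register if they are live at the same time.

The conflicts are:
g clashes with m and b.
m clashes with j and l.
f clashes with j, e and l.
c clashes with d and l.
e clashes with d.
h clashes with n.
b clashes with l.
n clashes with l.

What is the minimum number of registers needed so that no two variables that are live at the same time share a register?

The cycle e-f-l-c-d-e has odd length 5, so it cannot be 2-colored; at least 3 registers are needed.
3 registers suffice: register 1 → {g, j, h, d, l}; register 2 → {m, f, c, b, n}; register 3 → {e}. No two conflicting variables share a register.

3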